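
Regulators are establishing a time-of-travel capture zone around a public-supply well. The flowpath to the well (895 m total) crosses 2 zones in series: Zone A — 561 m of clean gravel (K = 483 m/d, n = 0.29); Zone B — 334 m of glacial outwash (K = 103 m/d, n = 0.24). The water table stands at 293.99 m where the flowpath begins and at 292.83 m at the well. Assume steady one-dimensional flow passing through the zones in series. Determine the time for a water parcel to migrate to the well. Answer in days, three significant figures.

Total head drop ΔH = 293.99 − 292.83 = 1.16 m
Steady 1-D flow in series ⇒ the Darcy flux q is identical in every zone and the zone head losses add (resistances L/K in series).
Σ(L/K) = 561/483 + 334/103 = 1.161 + 3.243 = 4.404 d
q = ΔH / Σ(L/K) = 1.16 / 4.404 = 0.2634 m/d (same in every zone)
Zone A: v = q/n = 0.2634/0.29 = 0.9082 m/d → t_A = 561/0.9082 = 617.7 d
Zone B: v = q/n = 0.2634/0.24 = 1.097 m/d → t_B = 334/1.097 = 304.3 d
Total t = 617.7 + 304.3 = 922.0 d

922 days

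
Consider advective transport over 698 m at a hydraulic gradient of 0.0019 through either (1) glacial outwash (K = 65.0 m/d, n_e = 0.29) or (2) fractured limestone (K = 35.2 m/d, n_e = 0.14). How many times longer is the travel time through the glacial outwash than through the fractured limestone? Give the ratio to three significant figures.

1.12

Unit 1 (glacial outwash): v = 65.0×0.0019/0.29 = 0.4259 m/d, t = 698/0.4259 = 1639 d
Unit 2 (fractured limestone): v = 35.2×0.0019/0.14 = 0.4777 m/d, t = 698/0.4777 = 1461 d
t(glacial outwash) / t(fractured limestone) = 1639/1461 = 1.12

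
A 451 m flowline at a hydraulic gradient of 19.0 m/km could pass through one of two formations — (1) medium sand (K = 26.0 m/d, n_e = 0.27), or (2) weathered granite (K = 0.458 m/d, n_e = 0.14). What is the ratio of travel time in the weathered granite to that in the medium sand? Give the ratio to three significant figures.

Unit 1 (medium sand): v = 26.0×0.019/0.27 = 1.830 m/d, t = 451/1.830 = 246.5 d
Unit 2 (weathered granite): v = 0.458×0.019/0.14 = 0.06216 m/d, t = 451/0.06216 = 7256 d
t(weathered granite) / t(medium sand) = 7256/246.5 = 29.4

29.4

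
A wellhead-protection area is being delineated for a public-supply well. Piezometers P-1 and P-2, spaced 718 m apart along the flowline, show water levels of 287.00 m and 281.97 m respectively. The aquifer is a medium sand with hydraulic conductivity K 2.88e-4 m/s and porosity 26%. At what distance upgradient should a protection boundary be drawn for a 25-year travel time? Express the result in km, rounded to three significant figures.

Hydraulic gradient i = (287.00 − 281.97) / 718 = 5.03 / 718 = 0.007006
K = 2.88e-4 m/s × 86400 s/d = 24.88 m/d
Darcy flux q = K·i = 24.88 × 0.007006 = 0.1743 m/d
v_s = q/n_e = 0.1743/0.26 = 0.6705 m/d
T = 25 yr × 365 = 9125 d
L = v × T = 0.6705 × 9125 = 6118 m
   = 6.12 km

6.12 km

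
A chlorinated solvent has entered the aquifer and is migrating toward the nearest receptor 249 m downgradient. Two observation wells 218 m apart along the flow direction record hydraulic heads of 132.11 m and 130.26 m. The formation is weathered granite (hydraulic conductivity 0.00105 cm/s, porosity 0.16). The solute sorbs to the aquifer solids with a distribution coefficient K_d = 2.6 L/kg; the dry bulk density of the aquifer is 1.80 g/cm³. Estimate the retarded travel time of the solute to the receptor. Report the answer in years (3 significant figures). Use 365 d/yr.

429 years

Hydraulic gradient i = (132.11 − 130.26) / 218 = 1.85 / 218 = 0.008486
K = 0.00105 cm/s × 864 = 0.9072 m/d
Darcy flux q = K·i = 0.9072 × 0.008486 = 0.007699 m/d
v_s = q/n_e = 0.007699/0.16 = 0.04812 m/d
Retardation R = 1 + ρ_b·K_d/n = 1 + 1.80×2.6/0.16 = 30.25
Contaminant velocity v_c = v/R = 0.04812/30.25 = 0.001591 m/d
t = L/v_c = 249/0.001591 = 156500 d
   = 156500/365 = 429 yr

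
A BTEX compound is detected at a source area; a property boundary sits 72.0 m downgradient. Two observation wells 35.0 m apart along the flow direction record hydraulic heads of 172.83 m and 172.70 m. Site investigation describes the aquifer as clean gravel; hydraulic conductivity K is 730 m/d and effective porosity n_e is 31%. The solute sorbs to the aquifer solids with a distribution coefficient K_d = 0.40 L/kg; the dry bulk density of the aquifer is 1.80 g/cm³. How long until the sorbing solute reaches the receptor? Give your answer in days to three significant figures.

27.4 days

Hydraulic gradient i = (172.83 − 172.70) / 35.0 = 0.13 / 35.0 = 0.003714
Specific discharge q = 730 × 0.003714 = 2.711 m/d
Average linear velocity = 2.711 / 0.31 = 8.747 m/d
Retardation R = 1 + ρ_b·K_d/n = 1 + 1.80×0.40/0.31 = 3.323
Contaminant velocity v_c = v/R = 8.747/3.323 = 2.632 m/d
t = L/v_c = 72.0/2.632 = 27.35 d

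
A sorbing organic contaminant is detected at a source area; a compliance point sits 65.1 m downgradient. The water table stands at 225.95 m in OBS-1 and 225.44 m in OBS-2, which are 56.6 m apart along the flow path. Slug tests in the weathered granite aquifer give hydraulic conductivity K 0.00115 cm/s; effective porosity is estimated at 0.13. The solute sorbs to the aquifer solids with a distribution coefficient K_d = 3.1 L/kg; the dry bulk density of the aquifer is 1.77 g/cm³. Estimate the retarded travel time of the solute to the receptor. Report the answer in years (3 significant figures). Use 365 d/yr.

112 years

Hydraulic gradient i = (225.95 − 225.44) / 56.6 = 0.51 / 56.6 = 0.009011
K = 0.00115 cm/s × 864 = 0.9936 m/d
q = Ki = 0.9936 × 0.009011 = 0.008953 m/d
Seepage velocity v = q / n = 0.008953 / 0.13 = 0.06887 m/d
Retardation R = 1 + ρ_b·K_d/n = 1 + 1.77×3.1/0.13 = 43.21
Contaminant velocity v_c = v/R = 0.06887/43.21 = 0.001594 m/d
t = L/v_c = 65.1/0.001594 = 40840 d
   = 40840/365 = 112 yr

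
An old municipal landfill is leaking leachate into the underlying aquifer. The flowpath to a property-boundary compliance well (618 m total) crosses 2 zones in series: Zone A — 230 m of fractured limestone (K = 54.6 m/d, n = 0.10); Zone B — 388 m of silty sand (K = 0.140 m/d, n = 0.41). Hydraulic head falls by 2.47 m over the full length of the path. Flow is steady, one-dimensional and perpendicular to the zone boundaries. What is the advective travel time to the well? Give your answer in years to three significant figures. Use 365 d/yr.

561 years

Continuity: the same q passes through each zone, so ΔH = q·Σ(L_j/K_j) — the zones act as resistances in series.
Σ(L/K) = 230/54.6 + 388/0.140 = 4.212 + 2771 = 2776 d
q = ΔH / Σ(L/K) = 2.47 / 2776 = 8.899e-4 m/d (same in every zone)
Zone A: v = q/n = 8.899e-4/0.10 = 0.008899 m/d → t_A = 230/0.008899 = 25850 d
Zone B: v = q/n = 8.899e-4/0.41 = 0.002170 m/d → t_B = 388/0.002170 = 178800 d
Total t = 25850 + 178800 = 204600 d
   = 204600 / 365 = 561 yr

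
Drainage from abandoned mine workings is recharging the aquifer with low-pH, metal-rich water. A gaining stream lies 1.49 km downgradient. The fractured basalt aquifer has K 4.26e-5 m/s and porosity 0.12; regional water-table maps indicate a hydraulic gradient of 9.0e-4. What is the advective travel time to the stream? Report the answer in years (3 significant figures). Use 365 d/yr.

K = 4.26e-5 m/s × 86400 s/d = 3.681 m/d
Darcy flux q = K·i = 3.681 × 9.0e-4 = 0.003313 m/d
v = Ki/n = 3.681·9.0e-4/0.12 = 0.02760 m/d
L = 1.49 km = 1490 m
t = L / v = 1490 / 0.02760 = 53980 d
   = 53980 / 365 = 148 yr

148 years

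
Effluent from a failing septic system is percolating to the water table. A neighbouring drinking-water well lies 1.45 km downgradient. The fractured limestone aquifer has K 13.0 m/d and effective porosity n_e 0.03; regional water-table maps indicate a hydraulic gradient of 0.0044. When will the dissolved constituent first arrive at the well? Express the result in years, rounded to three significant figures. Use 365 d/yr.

Specific discharge q = 13.0 × 0.0044 = 0.05720 m/d
v_s = q/n_e = 0.05720/0.03 = 1.907 m/d
L = 1.45 km = 1450 m
t = L / v = 1450 / 1.907 = 760.5 d
   = 760.5 / 365 = 2.08 yr

2.08 years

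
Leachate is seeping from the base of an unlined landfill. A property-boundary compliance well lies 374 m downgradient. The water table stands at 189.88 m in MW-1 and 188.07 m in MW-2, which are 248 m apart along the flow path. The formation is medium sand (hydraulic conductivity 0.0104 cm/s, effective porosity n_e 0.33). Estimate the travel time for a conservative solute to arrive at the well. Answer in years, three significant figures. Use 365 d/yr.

5.16 years

Hydraulic gradient i = (189.88 − 188.07) / 248 = 1.81 / 248 = 0.007298
K = 0.0104 cm/s × 864 = 8.986 m/d
q = Ki = 8.986 × 0.007298 = 0.06558 m/d
Seepage velocity v = q / n = 0.06558 / 0.33 = 0.1987 m/d
t = L / v = 374 / 0.1987 = 1882 d
   = 1882 / 365 = 5.16 yr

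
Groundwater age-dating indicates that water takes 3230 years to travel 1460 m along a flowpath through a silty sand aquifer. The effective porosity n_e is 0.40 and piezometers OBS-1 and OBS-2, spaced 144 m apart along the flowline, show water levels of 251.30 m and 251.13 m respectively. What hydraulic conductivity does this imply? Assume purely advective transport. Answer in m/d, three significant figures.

0.420 m/d

Hydraulic gradient i = (251.30 − 251.13) / 144 = 0.17 / 144 = 0.001181
t = 3230 years = 1.179e6 d
v = L / t = 1460 / 1.179e6 = 0.001238 m/d
K = v · n / i = 0.001238 × 0.40 / 0.001181 = 0.420 m/d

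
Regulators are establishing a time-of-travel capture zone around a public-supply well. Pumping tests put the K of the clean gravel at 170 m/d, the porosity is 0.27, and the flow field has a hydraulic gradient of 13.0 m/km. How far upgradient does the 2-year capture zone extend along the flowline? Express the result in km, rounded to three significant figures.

Darcy flux q = K·i = 170 × 0.013 = 2.210 m/d
Average linear velocity = 2.210 / 0.27 = 8.185 m/d
T = 2 yr × 365 = 730 d
L = v × T = 8.185 × 730 = 5975 m
   = 5.98 km

5.98 km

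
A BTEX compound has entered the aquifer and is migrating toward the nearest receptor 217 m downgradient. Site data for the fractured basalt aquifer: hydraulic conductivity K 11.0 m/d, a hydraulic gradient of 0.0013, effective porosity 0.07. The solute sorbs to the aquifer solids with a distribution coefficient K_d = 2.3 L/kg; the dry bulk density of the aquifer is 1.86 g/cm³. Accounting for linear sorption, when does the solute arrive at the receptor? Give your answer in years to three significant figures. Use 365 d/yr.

Darcy flux q = K·i = 11.0 × 0.0013 = 0.01430 m/d
v_s = q/n_e = 0.01430/0.07 = 0.2043 m/d
Retardation R = 1 + ρ_b·K_d/n = 1 + 1.86×2.3/0.07 = 62.11
Contaminant velocity v_c = v/R = 0.2043/62.11 = 0.003289 m/d
t = L/v_c = 217/0.003289 = 65980 d
   = 65980/365 = 181 yr

181 years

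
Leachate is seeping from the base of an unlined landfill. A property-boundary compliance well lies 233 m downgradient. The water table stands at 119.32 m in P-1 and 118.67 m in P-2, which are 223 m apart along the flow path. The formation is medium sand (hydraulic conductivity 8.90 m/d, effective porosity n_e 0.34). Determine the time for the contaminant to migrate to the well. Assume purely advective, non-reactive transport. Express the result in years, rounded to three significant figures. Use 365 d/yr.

8.37 years

Hydraulic gradient i = (119.32 − 118.67) / 223 = 0.65 / 223 = 0.002915
Specific discharge q = 8.90 × 0.002915 = 0.02594 m/d
Seepage velocity v = q / n = 0.02594 / 0.34 = 0.07630 m/d
t = L / v = 233 / 0.07630 = 3054 d
   = 3054 / 365 = 8.37 yr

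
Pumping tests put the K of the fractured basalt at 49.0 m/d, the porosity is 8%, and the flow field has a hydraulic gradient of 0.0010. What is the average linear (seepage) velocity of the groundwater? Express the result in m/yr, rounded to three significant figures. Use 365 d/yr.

q = Ki = 49.0 × 0.0010 = 0.04900 m/d
v = Ki/n = 49.0·0.0010/0.08 = 0.6125 m/d
   = 0.6125 × 365 = 224 m/yr

224 m/yr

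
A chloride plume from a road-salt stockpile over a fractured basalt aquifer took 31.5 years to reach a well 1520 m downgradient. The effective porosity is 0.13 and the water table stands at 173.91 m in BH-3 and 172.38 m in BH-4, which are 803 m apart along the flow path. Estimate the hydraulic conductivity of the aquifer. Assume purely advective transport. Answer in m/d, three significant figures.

Hydraulic gradient i = (173.91 − 172.38) / 803 = 1.53 / 803 = 0.001905
t = 31.5 years = 11500 d
v = L / t = 1520 / 11500 = 0.1322 m/d
K = v · n / i = 0.1322 × 0.13 / 0.001905 = 9.02 m/d

9.02 m/d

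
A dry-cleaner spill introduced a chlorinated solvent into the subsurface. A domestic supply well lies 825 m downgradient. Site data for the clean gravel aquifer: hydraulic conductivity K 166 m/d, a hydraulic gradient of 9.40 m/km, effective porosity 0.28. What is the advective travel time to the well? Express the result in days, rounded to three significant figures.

Specific discharge q = 166 × 0.0094 = 1.560 m/d
Average linear velocity = 1.560 / 0.28 = 5.573 m/d
t = L / v = 825 / 5.573 = 148.0 d

148 days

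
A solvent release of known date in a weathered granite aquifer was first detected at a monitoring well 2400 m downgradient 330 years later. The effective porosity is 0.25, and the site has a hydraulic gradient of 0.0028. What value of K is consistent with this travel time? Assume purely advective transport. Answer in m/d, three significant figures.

t = 330 years = 120500 d
v = L / t = 2400 / 120500 = 0.01993 m/d
K = v · n / i = 0.01993 × 0.25 / 0.0028 = 1.78 m/d

1.78 m/d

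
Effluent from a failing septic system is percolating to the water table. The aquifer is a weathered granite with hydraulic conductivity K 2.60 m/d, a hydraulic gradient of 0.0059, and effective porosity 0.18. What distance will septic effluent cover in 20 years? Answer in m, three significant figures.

622 m

Specific discharge q = 2.60 × 0.0059 = 0.01534 m/d
v_s = q/n_e = 0.01534/0.18 = 0.08522 m/d
T = 20 yr × 365 = 7300 d
L = v × T = 0.08522 × 7300 = 622.1 m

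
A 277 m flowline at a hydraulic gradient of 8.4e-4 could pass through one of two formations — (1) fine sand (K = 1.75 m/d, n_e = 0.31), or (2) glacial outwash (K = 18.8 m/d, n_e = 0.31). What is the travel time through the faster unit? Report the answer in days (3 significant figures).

Unit 1 (fine sand): v = 1.75×8.4e-4/0.31 = 0.004742 m/d, t = 277/0.004742 = 58410 d
Unit 2 (glacial outwash): v = 18.8×8.4e-4/0.31 = 0.05094 m/d, t = 277/0.05094 = 5438 d
Faster unit: t = 5440 d

5440 days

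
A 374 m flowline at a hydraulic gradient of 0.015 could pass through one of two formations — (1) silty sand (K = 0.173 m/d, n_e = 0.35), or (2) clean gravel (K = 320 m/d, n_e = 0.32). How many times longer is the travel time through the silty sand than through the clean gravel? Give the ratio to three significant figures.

Unit 1 (silty sand): v = 0.173×0.015/0.35 = 0.007414 m/d, t = 374/0.007414 = 50440 d
Unit 2 (clean gravel): v = 320×0.015/0.32 = 15.00 m/d, t = 374/15.00 = 24.93 d
t(silty sand) / t(clean gravel) = 50440/24.93 = 2020

2020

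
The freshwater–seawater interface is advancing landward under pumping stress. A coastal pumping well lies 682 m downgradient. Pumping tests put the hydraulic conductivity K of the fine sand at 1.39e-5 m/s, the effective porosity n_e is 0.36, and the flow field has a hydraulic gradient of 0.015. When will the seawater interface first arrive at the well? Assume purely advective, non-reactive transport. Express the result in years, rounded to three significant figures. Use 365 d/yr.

37.3 years

K = 1.39e-5 m/s × 86400 s/d = 1.201 m/d
q = Ki = 1.201 × 0.015 = 0.01801 m/d
Seepage velocity v = q / n = 0.01801 / 0.36 = 0.05004 m/d
t = L / v = 682 / 0.05004 = 13630 d
   = 13630 / 365 = 37.3 yr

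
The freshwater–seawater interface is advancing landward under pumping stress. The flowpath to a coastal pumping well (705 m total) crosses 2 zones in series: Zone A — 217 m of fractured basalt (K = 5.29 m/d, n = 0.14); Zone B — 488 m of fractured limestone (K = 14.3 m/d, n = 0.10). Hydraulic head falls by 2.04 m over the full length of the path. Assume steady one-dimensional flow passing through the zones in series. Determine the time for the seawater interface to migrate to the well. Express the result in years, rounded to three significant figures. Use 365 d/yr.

Continuity: the same q passes through each zone, so ΔH = q·Σ(L_j/K_j) — the zones act as resistances in series.
Σ(L/K) = 217/5.29 + 488/14.3 = 41.02 + 34.13 = 75.15 d
q = ΔH / Σ(L/K) = 2.04 / 75.15 = 0.02715 m/d (same in every zone)
Zone A: v = q/n = 0.02715/0.14 = 0.1939 m/d → t_A = 217/0.1939 = 1119 d
Zone B: v = q/n = 0.02715/0.10 = 0.2715 m/d → t_B = 488/0.2715 = 1798 d
Total t = 1119 + 1798 = 2917 d
   = 2917 / 365 = 7.99 yr

7.99 years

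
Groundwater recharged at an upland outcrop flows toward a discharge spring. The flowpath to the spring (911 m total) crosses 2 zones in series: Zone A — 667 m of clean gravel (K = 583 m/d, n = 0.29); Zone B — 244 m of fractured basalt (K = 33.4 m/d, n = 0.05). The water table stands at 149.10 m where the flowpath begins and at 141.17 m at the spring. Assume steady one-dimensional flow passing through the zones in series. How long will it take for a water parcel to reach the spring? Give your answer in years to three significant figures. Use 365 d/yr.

0.600 years

Total head drop ΔH = 149.10 − 141.17 = 7.93 m
Continuity: the same q passes through each zone, so ΔH = q·Σ(L_j/K_j) — the zones act as resistances in series.
Σ(L/K) = 667/583 + 244/33.4 = 1.144 + 7.305 = 8.449 d
q = ΔH / Σ(L/K) = 7.93 / 8.449 = 0.9385 m/d (same in every zone)
Zone A: v = q/n = 0.9385/0.29 = 3.236 m/d → t_A = 667/3.236 = 206.1 d
Zone B: v = q/n = 0.9385/0.05 = 18.77 m/d → t_B = 244/18.77 = 13.00 d
Total t = 206.1 + 13.00 = 219.1 d
   = 219.1 / 365 = 0.600 yr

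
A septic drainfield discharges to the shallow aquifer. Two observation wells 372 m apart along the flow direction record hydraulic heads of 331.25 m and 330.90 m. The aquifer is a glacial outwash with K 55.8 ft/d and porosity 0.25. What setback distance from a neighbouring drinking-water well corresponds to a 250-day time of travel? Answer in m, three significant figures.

16.0 m

Hydraulic gradient i = (331.25 − 330.90) / 372 = 0.35 / 372 = 9.409e-4
K = 55.8 ft/d × 0.3048 = 17.01 m/d
Darcy flux q = K·i = 17.01 × 9.409e-4 = 0.01600 m/d
Average linear velocity = 0.01600 / 0.25 = 0.06401 m/d
L = v × T = 0.06401 × 250 = 16.00 m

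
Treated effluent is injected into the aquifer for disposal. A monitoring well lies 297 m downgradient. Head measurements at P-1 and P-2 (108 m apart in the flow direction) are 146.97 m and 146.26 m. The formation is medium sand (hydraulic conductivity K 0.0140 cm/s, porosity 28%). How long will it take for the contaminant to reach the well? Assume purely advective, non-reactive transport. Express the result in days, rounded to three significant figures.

Hydraulic gradient i = (146.97 − 146.26) / 108 = 0.71 / 108 = 0.006574
K = 0.0140 cm/s × 864 = 12.10 m/d
Specific discharge q = 12.10 × 0.006574 = 0.07952 m/d
v_s = q/n_e = 0.07952/0.28 = 0.2840 m/d
t = L / v = 297 / 0.2840 = 1046 d

1050 days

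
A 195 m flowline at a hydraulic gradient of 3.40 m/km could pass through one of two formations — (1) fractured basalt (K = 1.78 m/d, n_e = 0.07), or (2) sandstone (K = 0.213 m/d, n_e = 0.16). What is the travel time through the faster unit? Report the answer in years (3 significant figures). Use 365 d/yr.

Unit 1 (fractured basalt): v = 1.78×0.0034/0.07 = 0.08646 m/d, t = 195/0.08646 = 2255 d
Unit 2 (sandstone): v = 0.213×0.0034/0.16 = 0.004526 m/d, t = 195/0.004526 = 43080 d
Faster: 2255 d / 365 = 6.18 yr

6.18 years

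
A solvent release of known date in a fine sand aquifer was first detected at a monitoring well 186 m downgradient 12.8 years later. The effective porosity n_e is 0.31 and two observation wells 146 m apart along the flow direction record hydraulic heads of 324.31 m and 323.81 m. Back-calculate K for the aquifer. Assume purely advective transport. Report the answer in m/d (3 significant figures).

3.60 m/d

Hydraulic gradient i = (324.31 − 323.81) / 146 = 0.50 / 146 = 0.003425
t = 12.8 years = 4672 d
v = L / t = 186 / 4672 = 0.03981 m/d
K = v · n / i = 0.03981 × 0.31 / 0.003425 = 3.60 m/d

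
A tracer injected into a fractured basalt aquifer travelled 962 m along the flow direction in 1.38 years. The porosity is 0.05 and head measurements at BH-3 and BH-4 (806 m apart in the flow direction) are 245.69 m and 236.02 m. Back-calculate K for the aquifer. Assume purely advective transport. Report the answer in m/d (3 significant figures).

Hydraulic gradient i = (245.69 − 236.02) / 806 = 9.67 / 806 = 0.01200
t = 1.38 years = 503.7 d
v = L / t = 962 / 503.7 = 1.910 m/d
K = v · n / i = 1.910 × 0.05 / 0.01200 = 7.96 m/d

7.96 m/d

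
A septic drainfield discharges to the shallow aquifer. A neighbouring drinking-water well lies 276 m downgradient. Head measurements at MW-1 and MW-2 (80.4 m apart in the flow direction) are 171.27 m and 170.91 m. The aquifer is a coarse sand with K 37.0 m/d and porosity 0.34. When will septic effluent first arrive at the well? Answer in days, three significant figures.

Hydraulic gradient i = (171.27 − 170.91) / 80.4 = 0.36 / 80.4 = 0.004478
q = Ki = 37.0 × 0.004478 = 0.1657 m/d
Average linear velocity = 0.1657 / 0.34 = 0.4873 m/d
t = L / v = 276 / 0.4873 = 566.4 d

566 days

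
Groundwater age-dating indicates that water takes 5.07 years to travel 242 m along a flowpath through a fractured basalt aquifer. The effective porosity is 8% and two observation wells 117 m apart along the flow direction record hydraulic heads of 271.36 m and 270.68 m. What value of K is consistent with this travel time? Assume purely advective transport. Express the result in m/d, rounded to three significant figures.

1.80 m/d

Hydraulic gradient i = (271.36 − 270.68) / 117 = 0.68 / 117 = 0.005812
t = 5.07 years = 1851 d
v = L / t = 242 / 1851 = 0.1308 m/d
K = v · n / i = 0.1308 × 0.08 / 0.005812 = 1.80 m/d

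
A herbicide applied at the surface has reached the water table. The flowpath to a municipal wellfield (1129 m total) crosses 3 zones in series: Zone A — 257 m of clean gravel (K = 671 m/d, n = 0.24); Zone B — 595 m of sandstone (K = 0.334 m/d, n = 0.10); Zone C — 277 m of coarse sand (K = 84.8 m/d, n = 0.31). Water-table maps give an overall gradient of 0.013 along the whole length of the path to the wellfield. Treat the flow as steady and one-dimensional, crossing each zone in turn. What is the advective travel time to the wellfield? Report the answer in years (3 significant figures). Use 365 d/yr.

69.0 years

Steady 1-D flow in series ⇒ the Darcy flux q is identical in every zone and the zone head losses add (resistances L/K in series).
Σ(L/K) = 257/671 + 595/0.334 + 277/84.8 = 0.3830 + 1781 + 3.267 = 1785 d
K_eq = L_total / Σ(L/K) = 1129 / 1785 = 0.6325 m/d
q = K_eq · i = 0.6325 × 0.013 = 0.008222 m/d (same in every zone)
Zone A: v = q/n = 0.008222/0.24 = 0.03426 m/d → t_A = 257/0.03426 = 7502 d
Zone B: v = q/n = 0.008222/0.10 = 0.08222 m/d → t_B = 595/0.08222 = 7237 d
Zone C: v = q/n = 0.008222/0.31 = 0.02652 m/d → t_C = 277/0.02652 = 10440 d
Total t = 7502 + 7237 + 10440 = 25180 d
   = 25180 / 365 = 69.0 yr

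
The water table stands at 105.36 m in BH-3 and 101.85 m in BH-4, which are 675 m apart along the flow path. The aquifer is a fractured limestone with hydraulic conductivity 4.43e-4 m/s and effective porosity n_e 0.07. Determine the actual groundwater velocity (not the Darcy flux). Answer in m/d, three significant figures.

Hydraulic gradient i = (105.36 − 101.85) / 675 = 3.51 / 675 = 0.005200
K = 4.43e-4 m/s × 86400 s/d = 38.28 m/d
q = Ki = 38.28 × 0.005200 = 0.1990 m/d
v = Ki/n = 38.28·0.005200/0.07 = 2.843 m/d

2.84 m/d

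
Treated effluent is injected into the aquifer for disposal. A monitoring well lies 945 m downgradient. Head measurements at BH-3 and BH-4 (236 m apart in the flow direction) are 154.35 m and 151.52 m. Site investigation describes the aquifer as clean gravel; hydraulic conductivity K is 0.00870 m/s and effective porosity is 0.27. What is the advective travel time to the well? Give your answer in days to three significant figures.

Hydraulic gradient i = (154.35 − 151.52) / 236 = 2.83 / 236 = 0.01199
K = 0.00870 m/s × 86400 s/d = 751.7 m/d
Darcy flux q = K·i = 751.7 × 0.01199 = 9.014 m/d
Average linear velocity = 9.014 / 0.27 = 33.38 m/d
t = L / v = 945 / 33.38 = 28.31 d

28.3 days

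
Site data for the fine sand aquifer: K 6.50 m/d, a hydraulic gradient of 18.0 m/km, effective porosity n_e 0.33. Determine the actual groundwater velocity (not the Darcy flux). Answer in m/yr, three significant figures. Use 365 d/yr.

q = Ki = 6.50 × 0.018 = 0.1170 m/d
Seepage velocity v = q / n = 0.1170 / 0.33 = 0.3545 m/d
   = 0.3545 × 365 = 129 m/yr

129 m/yr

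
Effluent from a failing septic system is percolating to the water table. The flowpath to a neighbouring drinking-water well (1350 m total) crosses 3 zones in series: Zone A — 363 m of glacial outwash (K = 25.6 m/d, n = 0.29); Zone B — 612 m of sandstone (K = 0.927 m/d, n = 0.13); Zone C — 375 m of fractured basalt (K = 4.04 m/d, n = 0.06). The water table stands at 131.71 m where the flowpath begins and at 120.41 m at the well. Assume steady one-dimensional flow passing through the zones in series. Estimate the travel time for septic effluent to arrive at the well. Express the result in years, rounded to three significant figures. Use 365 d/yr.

38.6 years

Total head drop ΔH = 131.71 − 120.41 = 11.30 m
Continuity: the same q passes through each zone, so ΔH = q·Σ(L_j/K_j) — the zones act as resistances in series.
Σ(L/K) = 363/25.6 + 612/0.927 + 375/4.04 = 14.18 + 660.2 + 92.82 = 767.2 d
q = ΔH / Σ(L/K) = 11.30 / 767.2 = 0.01473 m/d (same in every zone)
Zone A: v = q/n = 0.01473/0.29 = 0.05079 m/d → t_A = 363/0.05079 = 7147 d
Zone B: v = q/n = 0.01473/0.13 = 0.1133 m/d → t_B = 612/0.1133 = 5402 d
Zone C: v = q/n = 0.01473/0.06 = 0.2455 m/d → t_C = 375/0.2455 = 1528 d
Total t = 7147 + 5402 + 1528 = 14080 d
   = 14080 / 365 = 38.6 yr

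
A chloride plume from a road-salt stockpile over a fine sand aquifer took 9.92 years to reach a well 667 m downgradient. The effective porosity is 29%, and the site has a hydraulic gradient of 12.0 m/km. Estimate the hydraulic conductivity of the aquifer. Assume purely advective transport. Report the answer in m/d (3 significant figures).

t = 9.92 years = 3621 d
v = L / t = 667 / 3621 = 0.1842 m/d
K = v · n / i = 0.1842 × 0.29 / 0.012 = 4.45 m/d

4.45 m/d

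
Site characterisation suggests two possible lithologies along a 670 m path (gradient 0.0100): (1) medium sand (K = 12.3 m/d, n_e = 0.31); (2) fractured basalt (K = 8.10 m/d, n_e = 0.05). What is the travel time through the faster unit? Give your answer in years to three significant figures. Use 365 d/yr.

1.13 years

Unit 1 (medium sand): v = 12.3×0.010/0.31 = 0.3968 m/d, t = 670/0.3968 = 1689 d
Unit 2 (fractured basalt): v = 8.10×0.010/0.05 = 1.620 m/d, t = 670/1.620 = 413.6 d
Faster: 413.6 d / 365 = 1.13 yr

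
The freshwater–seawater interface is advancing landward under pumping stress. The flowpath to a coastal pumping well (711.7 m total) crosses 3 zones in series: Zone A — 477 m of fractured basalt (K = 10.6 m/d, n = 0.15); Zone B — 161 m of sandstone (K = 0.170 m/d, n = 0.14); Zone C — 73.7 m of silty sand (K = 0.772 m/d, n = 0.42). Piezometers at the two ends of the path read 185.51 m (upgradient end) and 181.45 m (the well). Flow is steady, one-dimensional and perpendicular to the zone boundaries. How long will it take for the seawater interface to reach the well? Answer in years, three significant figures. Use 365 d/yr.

Total head drop ΔH = 185.51 − 181.45 = 4.06 m
Continuity: the same q passes through each zone, so ΔH = q·Σ(L_j/K_j) — the zones act as resistances in series.
Σ(L/K) = 477/10.6 + 161/0.170 + 73.7/0.772 = 45.00 + 947.1 + 95.47 = 1088 d
q = ΔH / Σ(L/K) = 4.06 / 1088 = 0.003733 m/d (same in every zone)
Zone A: v = q/n = 0.003733/0.15 = 0.02489 m/d → t_A = 477/0.02489 = 19170 d
Zone B: v = q/n = 0.003733/0.14 = 0.02667 m/d → t_B = 161/0.02667 = 6038 d
Zone C: v = q/n = 0.003733/0.42 = 0.008889 m/d → t_C = 73.7/0.008889 = 8291 d
Total t = 19170 + 6038 + 8291 = 33490 d
   = 33490 / 365 = 91.8 yr

91.8 years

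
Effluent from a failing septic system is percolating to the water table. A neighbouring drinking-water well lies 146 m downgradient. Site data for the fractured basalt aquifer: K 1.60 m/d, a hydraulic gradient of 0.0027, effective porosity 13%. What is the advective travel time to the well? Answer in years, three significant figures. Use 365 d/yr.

Darcy flux q = K·i = 1.60 × 0.0027 = 0.004320 m/d
v_s = q/n_e = 0.004320/0.13 = 0.03323 m/d
t = L / v = 146 / 0.03323 = 4394 d
   = 4394 / 365 = 12.0 yr

12.0 years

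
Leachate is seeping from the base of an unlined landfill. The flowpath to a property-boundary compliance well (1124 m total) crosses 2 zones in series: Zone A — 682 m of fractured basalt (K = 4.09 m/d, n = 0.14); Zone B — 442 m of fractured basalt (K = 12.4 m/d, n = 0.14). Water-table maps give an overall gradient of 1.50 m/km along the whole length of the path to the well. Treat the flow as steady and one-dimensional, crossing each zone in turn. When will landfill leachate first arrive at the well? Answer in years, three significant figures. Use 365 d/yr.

51.8 years

Continuity: the same q passes through each zone, so ΔH = q·Σ(L_j/K_j) — the zones act as resistances in series.
Σ(L/K) = 682/4.09 + 442/12.4 = 166.7 + 35.65 = 202.4 d
K_eq = L_total / Σ(L/K) = 1124 / 202.4 = 5.554 m/d
q = K_eq · i = 5.554 × 0.0015 = 0.008330 m/d (same in every zone)
Zone A: v = q/n = 0.008330/0.14 = 0.05950 m/d → t_A = 682/0.05950 = 11460 d
Zone B: v = q/n = 0.008330/0.14 = 0.05950 m/d → t_B = 442/0.05950 = 7428 d
Total t = 11460 + 7428 = 18890 d
   = 18890 / 365 = 51.8 yr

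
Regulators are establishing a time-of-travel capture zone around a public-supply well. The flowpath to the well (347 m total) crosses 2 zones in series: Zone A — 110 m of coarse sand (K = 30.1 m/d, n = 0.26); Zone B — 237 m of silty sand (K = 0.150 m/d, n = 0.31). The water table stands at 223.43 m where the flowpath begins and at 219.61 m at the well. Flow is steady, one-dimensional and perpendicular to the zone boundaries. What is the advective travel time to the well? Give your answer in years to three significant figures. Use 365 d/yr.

116 years

Total head drop ΔH = 223.43 − 219.61 = 3.82 m
Continuity: the same q passes through each zone, so ΔH = q·Σ(L_j/K_j) — the zones act as resistances in series.
Σ(L/K) = 110/30.1 + 237/0.150 = 3.654 + 1580 = 1584 d
q = ΔH / Σ(L/K) = 3.82 / 1584 = 0.002412 m/d (same in every zone)
Zone A: v = q/n = 0.002412/0.26 = 0.009277 m/d → t_A = 110/0.009277 = 11860 d
Zone B: v = q/n = 0.002412/0.31 = 0.007781 m/d → t_B = 237/0.007781 = 30460 d
Total t = 11860 + 30460 = 42320 d
   = 42320 / 365 = 116 yr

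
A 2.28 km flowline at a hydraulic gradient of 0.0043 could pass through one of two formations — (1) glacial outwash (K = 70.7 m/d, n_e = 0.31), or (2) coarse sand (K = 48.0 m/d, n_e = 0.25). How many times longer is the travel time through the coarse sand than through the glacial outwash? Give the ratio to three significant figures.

Unit 1 (glacial outwash): v = 70.7×0.0043/0.31 = 0.9807 m/d, t = 2280/0.9807 = 2325 d
Unit 2 (coarse sand): v = 48.0×0.0043/0.25 = 0.8256 m/d, t = 2280/0.8256 = 2762 d
t(coarse sand) / t(glacial outwash) = 2762/2325 = 1.19

1.19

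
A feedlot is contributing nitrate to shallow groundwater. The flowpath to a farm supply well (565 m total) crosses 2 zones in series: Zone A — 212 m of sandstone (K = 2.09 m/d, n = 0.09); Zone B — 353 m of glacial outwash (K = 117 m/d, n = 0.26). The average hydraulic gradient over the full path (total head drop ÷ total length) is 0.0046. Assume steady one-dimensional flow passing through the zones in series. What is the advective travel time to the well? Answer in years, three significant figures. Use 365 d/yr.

12.2 years

Steady 1-D flow in series ⇒ the Darcy flux q is identical in every zone and the zone head losses add (resistances L/K in series).
Σ(L/K) = 212/2.09 + 353/117 = 101.4 + 3.017 = 104.5 d
K_eq = L_total / Σ(L/K) = 565 / 104.5 = 5.409 m/d
q = K_eq · i = 5.409 × 0.0046 = 0.02488 m/d (same in every zone)
Zone A: v = q/n = 0.02488/0.09 = 0.2765 m/d → t_A = 212/0.2765 = 766.8 d
Zone B: v = q/n = 0.02488/0.26 = 0.09570 m/d → t_B = 353/0.09570 = 3689 d
Total t = 766.8 + 3689 = 4455 d
   = 4455 / 365 = 12.2 yr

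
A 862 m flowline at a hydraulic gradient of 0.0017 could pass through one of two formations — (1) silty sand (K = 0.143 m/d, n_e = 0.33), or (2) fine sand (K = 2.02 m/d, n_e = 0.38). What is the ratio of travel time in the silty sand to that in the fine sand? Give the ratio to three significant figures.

12.3

Unit 1 (silty sand): v = 0.143×0.0017/0.33 = 7.367e-4 m/d, t = 862/7.367e-4 = 1.170e6 d
Unit 2 (fine sand): v = 2.02×0.0017/0.38 = 0.009037 m/d, t = 862/0.009037 = 95390 d
t(silty sand) / t(fine sand) = 1.170e6/95390 = 12.3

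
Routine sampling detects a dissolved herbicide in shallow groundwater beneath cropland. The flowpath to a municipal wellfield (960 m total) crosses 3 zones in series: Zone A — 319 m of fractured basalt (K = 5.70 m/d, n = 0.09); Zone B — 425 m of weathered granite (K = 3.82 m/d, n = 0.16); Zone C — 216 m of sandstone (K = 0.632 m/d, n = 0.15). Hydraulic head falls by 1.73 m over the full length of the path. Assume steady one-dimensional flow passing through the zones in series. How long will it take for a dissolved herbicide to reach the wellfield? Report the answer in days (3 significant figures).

Continuity: the same q passes through each zone, so ΔH = q·Σ(L_j/K_j) — the zones act as resistances in series.
Σ(L/K) = 319/5.70 + 425/3.82 + 216/0.632 = 55.96 + 111.3 + 341.8 = 509.0 d
q = ΔH / Σ(L/K) = 1.73 / 509.0 = 0.003399 m/d (same in every zone)
Zone A: v = q/n = 0.003399/0.09 = 0.03777 m/d → t_A = 319/0.03777 = 8447 d
Zone B: v = q/n = 0.003399/0.16 = 0.02124 m/d → t_B = 425/0.02124 = 20010 d
Zone C: v = q/n = 0.003399/0.15 = 0.02266 m/d → t_C = 216/0.02266 = 9533 d
Total t = 8447 + 20010 + 9533 = 37990 d

38000 days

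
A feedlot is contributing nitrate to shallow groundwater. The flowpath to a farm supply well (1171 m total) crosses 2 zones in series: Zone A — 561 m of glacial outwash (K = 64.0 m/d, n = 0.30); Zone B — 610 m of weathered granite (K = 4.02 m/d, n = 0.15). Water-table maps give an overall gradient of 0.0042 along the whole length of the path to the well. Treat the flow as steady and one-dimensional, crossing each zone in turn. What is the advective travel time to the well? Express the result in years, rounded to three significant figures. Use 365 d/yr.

Continuity: the same q passes through each zone, so ΔH = q·Σ(L_j/K_j) — the zones act as resistances in series.
Σ(L/K) = 561/64.0 + 610/4.02 = 8.766 + 151.7 = 160.5 d
K_eq = L_total / Σ(L/K) = 1171 / 160.5 = 7.296 m/d
q = K_eq · i = 7.296 × 0.0042 = 0.03064 m/d (same in every zone)
Zone A: v = q/n = 0.03064/0.30 = 0.1021 m/d → t_A = 561/0.1021 = 5493 d
Zone B: v = q/n = 0.03064/0.15 = 0.2043 m/d → t_B = 610/0.2043 = 2986 d
Total t = 5493 + 2986 = 8479 d
   = 8479 / 365 = 23.2 yr

23.2 years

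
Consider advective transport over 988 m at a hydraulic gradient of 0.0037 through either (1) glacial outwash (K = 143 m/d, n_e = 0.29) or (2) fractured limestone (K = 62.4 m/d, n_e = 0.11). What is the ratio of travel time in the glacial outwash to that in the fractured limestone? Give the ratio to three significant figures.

1.15

Unit 1 (glacial outwash): v = 143×0.0037/0.29 = 1.824 m/d, t = 988/1.824 = 541.5 d
Unit 2 (fractured limestone): v = 62.4×0.0037/0.11 = 2.099 m/d, t = 988/2.099 = 470.7 d
t(glacial outwash) / t(fractured limestone) = 541.5/470.7 = 1.15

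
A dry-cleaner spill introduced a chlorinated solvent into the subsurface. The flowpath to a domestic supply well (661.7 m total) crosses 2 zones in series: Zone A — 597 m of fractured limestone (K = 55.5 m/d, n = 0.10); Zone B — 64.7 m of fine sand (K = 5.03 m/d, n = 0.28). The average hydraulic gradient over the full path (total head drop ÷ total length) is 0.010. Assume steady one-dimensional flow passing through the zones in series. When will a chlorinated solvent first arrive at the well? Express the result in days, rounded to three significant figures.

278 days

Steady 1-D flow in series ⇒ the Darcy flux q is identical in every zone and the zone head losses add (resistances L/K in series).
Σ(L/K) = 597/55.5 + 64.7/5.03 = 10.76 + 12.86 = 23.62 d
K_eq = L_total / Σ(L/K) = 661.7 / 23.62 = 28.01 m/d
q = K_eq · i = 28.01 × 0.010 = 0.2801 m/d (same in every zone)
Zone A: v = q/n = 0.2801/0.10 = 2.801 m/d → t_A = 597/2.801 = 213.1 d
Zone B: v = q/n = 0.2801/0.28 = 1.001 m/d → t_B = 64.7/1.001 = 64.67 d
Total t = 213.1 + 64.67 = 277.8 d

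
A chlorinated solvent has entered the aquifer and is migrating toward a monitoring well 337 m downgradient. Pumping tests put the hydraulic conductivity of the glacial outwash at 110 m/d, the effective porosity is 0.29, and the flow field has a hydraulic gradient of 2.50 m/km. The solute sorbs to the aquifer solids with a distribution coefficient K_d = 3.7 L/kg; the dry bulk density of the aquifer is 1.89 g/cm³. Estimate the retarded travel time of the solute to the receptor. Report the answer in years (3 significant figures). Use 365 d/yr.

24.5 years

Darcy flux q = K·i = 110 × 0.0025 = 0.2750 m/d
Average linear velocity = 0.2750 / 0.29 = 0.9483 m/d
Retardation R = 1 + ρ_b·K_d/n = 1 + 1.89×3.7/0.29 = 25.11
Contaminant velocity v_c = v/R = 0.9483/25.11 = 0.03776 m/d
t = L/v_c = 337/0.03776 = 8925 d
   = 8925/365 = 24.5 yr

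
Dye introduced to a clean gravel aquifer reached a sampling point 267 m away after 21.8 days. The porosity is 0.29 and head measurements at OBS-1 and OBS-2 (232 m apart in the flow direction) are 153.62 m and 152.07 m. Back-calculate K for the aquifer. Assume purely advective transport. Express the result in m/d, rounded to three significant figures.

Hydraulic gradient i = (153.62 − 152.07) / 232 = 1.55 / 232 = 0.006681
v = L / t = 267 / 21.8 = 12.25 m/d
K = v · n / i = 12.25 × 0.29 / 0.006681 = 532 m/d

532 m/d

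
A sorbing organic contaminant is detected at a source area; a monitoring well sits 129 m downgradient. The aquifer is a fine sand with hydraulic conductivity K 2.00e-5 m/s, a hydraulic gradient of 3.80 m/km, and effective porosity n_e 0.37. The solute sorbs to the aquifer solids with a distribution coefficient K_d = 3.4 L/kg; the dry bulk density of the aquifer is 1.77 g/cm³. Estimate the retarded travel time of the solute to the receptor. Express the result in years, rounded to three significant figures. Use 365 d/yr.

344 years

K = 2.00e-5 m/s × 86400 s/d = 1.728 m/d
Specific discharge q = 1.728 × 0.0038 = 0.006566 m/d
v = Ki/n = 1.728·0.0038/0.37 = 0.01775 m/d
Retardation R = 1 + ρ_b·K_d/n = 1 + 1.77×3.4/0.37 = 17.26
Contaminant velocity v_c = v/R = 0.01775/17.26 = 0.001028 m/d
t = L/v_c = 129/0.001028 = 125500 d
   = 125500/365 = 344 yr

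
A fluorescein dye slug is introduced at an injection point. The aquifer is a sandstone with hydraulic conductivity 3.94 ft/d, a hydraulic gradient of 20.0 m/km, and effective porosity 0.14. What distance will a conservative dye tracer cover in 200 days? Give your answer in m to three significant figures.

K = 3.94 ft/d × 0.3048 = 1.201 m/d
q = Ki = 1.201 × 0.020 = 0.02402 m/d
v = Ki/n = 1.201·0.020/0.14 = 0.1716 m/d
L = v × T = 0.1716 × 200 = 34.31 m

34.3 m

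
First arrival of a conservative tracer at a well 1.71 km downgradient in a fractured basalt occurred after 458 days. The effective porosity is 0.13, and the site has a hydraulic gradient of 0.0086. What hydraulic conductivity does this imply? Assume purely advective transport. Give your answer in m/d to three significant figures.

L = 1.71 km = 1710 m
v = L / t = 1710 / 458 = 3.734 m/d
K = v · n / i = 3.734 × 0.13 / 0.0086 = 56.4 m/d

56.4 m/d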